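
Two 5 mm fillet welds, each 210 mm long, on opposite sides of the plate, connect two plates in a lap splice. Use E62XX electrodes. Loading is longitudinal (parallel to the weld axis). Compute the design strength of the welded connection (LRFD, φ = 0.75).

E62XX → F_EXX = 620 MPa.
Effective throat t_e = 0.707 × 5 = 3.535 mm.
Total length L = 420 mm; A_we = 3.535 × 420 = 1485 mm².
F_nw = 0.6 F_EXX = 0.6 × 620 = 372 MPa.
φR_n = 0.75 × 372 × 1485 × 10⁻³ = 414.2 kN.

φR_n ≈ 414 kN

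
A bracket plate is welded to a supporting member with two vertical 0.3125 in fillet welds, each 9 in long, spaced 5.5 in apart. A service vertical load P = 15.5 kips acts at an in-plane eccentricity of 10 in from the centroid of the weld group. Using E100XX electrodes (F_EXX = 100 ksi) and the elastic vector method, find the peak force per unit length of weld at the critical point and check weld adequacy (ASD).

Total weld length L_w = 18 in. Treat welds as unit-width lines.
Polar moment about centroid: J = 2[d³/12 + d(b/2)²] = 2[9³/12 + 9×2.75²] = 257.6 in³.
Direct shear f_v = P/L_w = 15.5 / 18 = 0.8611 kip/in (vertical).
Torsion M = P·e = 15.5 × 10 = 155 kip·in.
Critical point at (x, y) = (2.75, 4.5) from centroid. f_tx = M·y/J = 2.707 kip/in; f_ty = M·x/J = 1.655 kip/in.
Resultant f_max = √[f_tx² + (f_v + f_ty)²] = √[2.707² + (0.8611 + 1.655)²] = 3.696 kip/in.
Capacity per unit length: r_n/Ω = (1/2.0) × 0.6 × 100 × (0.707 × 0.3125) = 6.628 kip/in.
3.696 ≤ 6.628 → adequate.

f_max ≈ 3.7 kip/in; adequate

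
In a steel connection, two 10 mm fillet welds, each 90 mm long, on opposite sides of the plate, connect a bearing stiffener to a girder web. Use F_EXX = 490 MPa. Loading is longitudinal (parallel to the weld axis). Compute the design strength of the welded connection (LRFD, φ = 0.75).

φR_n ≈ 281 kN

Effective throat t_e = 0.707 × 10 = 7.07 mm.
Total length L = 180 mm; A_we = 7.07 × 180 = 1273 mm².
F_nw = 0.6 F_EXX = 0.6 × 490 = 294 MPa.
φR_n = 0.75 × 294 × 1273 × 10⁻³ = 280.6 kN.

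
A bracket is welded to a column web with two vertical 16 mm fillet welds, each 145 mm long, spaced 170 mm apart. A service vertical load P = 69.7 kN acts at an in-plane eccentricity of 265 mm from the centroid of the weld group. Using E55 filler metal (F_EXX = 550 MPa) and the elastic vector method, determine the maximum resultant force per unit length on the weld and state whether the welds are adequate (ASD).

Total weld length L_w = 290 mm. Treat welds as unit-width lines.
Polar moment about centroid: J = 2[d³/12 + d(b/2)²] = 2[145³/12 + 145×85²] = 2603000 mm³.
Direct shear f_v = P/L_w = 69.7×10³ / 290 = 240.3 N/mm (vertical).
Torsion M = P·e = 69.7×10³ × 265 = 18470000 N·mm.
Critical point at (x, y) = (85, 72.5) from centroid. f_tx = M·y/J = 514.4 N/mm; f_ty = M·x/J = 603.1 N/mm.
Resultant f_max = √[f_tx² + (f_v + f_ty)²] = √[514.4² + (240.3 + 603.1)²] = 987.9 N/mm.
Capacity per unit length: r_n/Ω = (1/2.0) × 0.6 × 550 × (0.707 × 16) = 1866 N/mm.
987.9 ≤ 1866 → adequate.

f_max ≈ 988 N/mm; adequate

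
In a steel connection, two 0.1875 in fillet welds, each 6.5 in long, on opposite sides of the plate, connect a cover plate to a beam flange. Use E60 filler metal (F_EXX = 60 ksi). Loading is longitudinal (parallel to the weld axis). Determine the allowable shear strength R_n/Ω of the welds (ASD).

R_n/Ω ≈ 31 kips

Effective throat t_e = 0.707 × 0.1875 = 0.1326 in.
Total length L = 13 in; A_we = 0.1326 × 13 = 1.723 in².
F_nw = 0.6 F_EXX = 0.6 × 60 = 36 ksi.
R_n = 36 × 1.723 = 62.04 kips; R_n/Ω = 62.04/2.0 = 31.02 kips.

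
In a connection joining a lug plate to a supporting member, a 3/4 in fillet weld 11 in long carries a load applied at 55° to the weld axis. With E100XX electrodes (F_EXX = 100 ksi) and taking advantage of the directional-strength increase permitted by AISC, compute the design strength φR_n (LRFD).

t_e = 0.707 × 0.75 = 0.5302 in; A_we = 0.5302 × 11 = 5.833 in².
Directional factor: 1.0 + 0.5 sin^1.5(55°) = 1.371.
F_nw = 0.6 × 100 × 1.371 = 82.24 ksi.
φR_n = 0.75 × 82.24 × 5.833 = 359.8 kips.

φR_n ≈ 360 kips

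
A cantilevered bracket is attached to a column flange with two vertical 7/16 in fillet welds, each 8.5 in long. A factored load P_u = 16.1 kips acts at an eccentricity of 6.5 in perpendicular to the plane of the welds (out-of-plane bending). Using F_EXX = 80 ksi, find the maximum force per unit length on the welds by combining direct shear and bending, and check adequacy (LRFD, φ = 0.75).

L_w = 2 × 8.5 = 17 in; section modulus (unit throat) S = 2 × L²/6 = 24.08 in².
Direct shear f_v = P/L_w = 16.1/17 = 0.9471 kip/in.
Moment M = P × e = 16.1 × 6.5 = 104.65 kip·in; bending f_b = M/S = 4.345 kip/in.
f_max = √(f_v² + f_b²) = √(0.9471² + 4.345²) = 4.447 kip/in.
φr_n = 0.75 × 0.6 × 80 × (0.707 × 0.4375) = 11.14 kip/in → adequate.

f_max ≈ 4.45 kip/in; adequate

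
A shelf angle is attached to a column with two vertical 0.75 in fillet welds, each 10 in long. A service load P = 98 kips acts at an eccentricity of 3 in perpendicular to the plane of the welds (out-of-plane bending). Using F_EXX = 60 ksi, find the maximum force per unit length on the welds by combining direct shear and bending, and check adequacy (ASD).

L_w = 2 × 10 = 20 in; section modulus (unit throat) S = 2 × L²/6 = 33.33 in².
Direct shear f_v = P/L_w = 98/20 = 4.9 kip/in.
Moment M = P × e = 98 × 3 = 294 kip·in; bending f_b = M/S = 8.82 kip/in.
f_max = √(f_v² + f_b²) = √(4.9² + 8.82²) = 10.09 kip/in.
r_n/Ω = (1/2.0) × 0.6 × 60 × (0.707 × 0.75) = 9.544 kip/in → NOT adequate.

f_max ≈ 10.1 kip/in; NOT adequate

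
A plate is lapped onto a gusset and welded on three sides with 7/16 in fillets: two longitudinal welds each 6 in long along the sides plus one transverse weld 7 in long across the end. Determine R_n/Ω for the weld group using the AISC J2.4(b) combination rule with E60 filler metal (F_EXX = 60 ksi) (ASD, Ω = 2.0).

R_n/Ω ≈ 115 kips

t_e = 0.707 × 0.4375 = 0.3093 in.
R_nwl = 0.6 × 60 × 0.3093 × 12 = 133.6 kips (longitudinal, 2 welds).
R_nwt = 0.6 × 60 × 0.3093 × 7 = 77.95 kips (transverse, base value).
(i) R_nwl + R_nwt = 211.6 kips; (ii) 0.85 R_nwl + 1.5 R_nwt = 230.5 kips.
R_n = max = 230.5 kips [governs: (ii)]; R_n/Ω = 115.2 kips.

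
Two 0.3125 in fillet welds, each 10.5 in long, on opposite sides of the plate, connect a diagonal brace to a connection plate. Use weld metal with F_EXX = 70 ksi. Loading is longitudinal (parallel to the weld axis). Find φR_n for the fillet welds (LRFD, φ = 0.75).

φR_n ≈ 146 kips

Effective throat t_e = 0.707 × 0.3125 = 0.2209 in.
Total length L = 21 in; A_we = 0.2209 × 21 = 4.64 in².
F_nw = 0.6 F_EXX = 0.6 × 70 = 42 ksi.
φR_n = 0.75 × 42 × 4.64 = 146.2 kips.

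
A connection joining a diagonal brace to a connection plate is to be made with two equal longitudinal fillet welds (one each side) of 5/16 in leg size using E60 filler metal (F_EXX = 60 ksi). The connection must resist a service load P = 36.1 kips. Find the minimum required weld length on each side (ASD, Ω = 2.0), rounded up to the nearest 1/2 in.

Throat t_e = 0.707 × 0.3125 = 0.2209 in.
r_n/Ω = (0.6 × 60 × 0.2209) / 2.0 = 3.977 kip/in.
L_req = P / (r_n/Ω) = 36.1 / 3.977 = 9.077 in total.
Per side: 9.077 / 2 = 4.539 in.
Round up → use L = 5 in on each side.

L = 5 in on each side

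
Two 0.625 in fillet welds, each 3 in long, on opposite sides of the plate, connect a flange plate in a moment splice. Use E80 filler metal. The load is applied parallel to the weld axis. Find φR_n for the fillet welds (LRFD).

E80XX → F_EXX = 80 ksi.
Effective throat t_e = 0.707 × 0.625 = 0.4419 in.
Total length L = 6 in; A_we = 0.4419 × 6 = 2.651 in².
F_nw = 0.6 F_EXX = 0.6 × 80 = 48 ksi.
φR_n = 0.75 × 48 × 2.651 = 95.44 kips.

φR_n ≈ 95.4 kips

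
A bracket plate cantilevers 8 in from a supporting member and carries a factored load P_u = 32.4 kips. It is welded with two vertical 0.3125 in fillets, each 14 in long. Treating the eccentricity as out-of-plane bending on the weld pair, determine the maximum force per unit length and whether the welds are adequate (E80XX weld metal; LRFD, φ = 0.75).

f_max ≈ 4.13 kip/in; adequate

E80XX → F_EXX = 80 ksi.
L_w = 2 × 14 = 28 in; section modulus (unit throat) S = 2 × L²/6 = 65.33 in².
Direct shear f_v = P/L_w = 32.4/28 = 1.157 kip/in.
Moment M = P × e = 32.4 × 8 = 259.2 kip·in; bending f_b = M/S = 3.967 kip/in.
f_max = √(f_v² + f_b²) = √(1.157² + 3.967²) = 4.133 kip/in.
φr_n = 0.75 × 0.6 × 80 × (0.707 × 0.3125) = 7.954 kip/in → adequate.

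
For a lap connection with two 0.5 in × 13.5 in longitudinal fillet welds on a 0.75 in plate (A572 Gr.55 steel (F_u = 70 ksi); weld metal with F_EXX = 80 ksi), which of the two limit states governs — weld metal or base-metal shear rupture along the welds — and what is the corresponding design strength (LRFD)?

t_e = 0.707 × 0.5 = 0.3535 in; L = 27 in.
Weld metal: φR_n = 0.75 × 0.6 × 80 × 0.3535 × 27 = 343.6 kip.
Base metal (shear rupture): φR_n = 0.75 × 0.6 × 70 × 0.75 × 27 = 637.9 kip.
Governing: weld metal.

φR_n ≈ 344 kip (weld metal governs)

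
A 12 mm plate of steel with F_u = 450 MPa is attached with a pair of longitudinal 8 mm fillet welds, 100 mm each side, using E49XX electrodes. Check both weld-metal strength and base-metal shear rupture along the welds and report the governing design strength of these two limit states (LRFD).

E49XX → F_EXX = 490 MPa.
t_e = 0.707 × 8 = 5.656 mm; L = 200 mm.
Weld metal: φR_n = 0.75 × 0.6 × 490 × 5.656 × 200 × 10⁻³ = 249.4 kN.
Base metal (shear rupture): φR_n = 0.75 × 0.6 × 450 × 12 × 200 × 10⁻³ = 486 kN.
Governing: weld metal.

φR_n ≈ 249 kN (weld metal governs)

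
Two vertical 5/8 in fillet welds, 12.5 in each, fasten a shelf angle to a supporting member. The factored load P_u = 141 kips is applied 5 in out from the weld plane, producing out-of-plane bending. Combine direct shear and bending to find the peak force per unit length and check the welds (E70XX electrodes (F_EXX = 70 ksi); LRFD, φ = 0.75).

f_max ≈ 14.7 kip/in; NOT adequate

L_w = 2 × 12.5 = 25 in; section modulus (unit throat) S = 2 × L²/6 = 52.08 in².
Direct shear f_v = P/L_w = 141/25 = 5.64 kip/in.
Moment M = P × e = 141 × 5 = 705 kip·in; bending f_b = M/S = 13.54 kip/in.
f_max = √(f_v² + f_b²) = √(5.64² + 13.54²) = 14.66 kip/in.
φr_n = 0.75 × 0.6 × 70 × (0.707 × 0.625) = 13.92 kip/in → NOT adequate.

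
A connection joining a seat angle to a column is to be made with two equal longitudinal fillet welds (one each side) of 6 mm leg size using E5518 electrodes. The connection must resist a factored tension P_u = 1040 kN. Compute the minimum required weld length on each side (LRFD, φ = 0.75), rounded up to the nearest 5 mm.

E55XX → F_EXX = 550 MPa.
Throat t_e = 0.707 × 6 = 4.242 mm.
φr_n = 0.75 × 0.6 × 550 × 4.242 × 10⁻³ = 1.05 kN/mm.
L_req = P_u / φr_n = 1040 / 1.05 = 990.6 mm total.
Per side: 990.6 / 2 = 495.3 mm.
Round up → use L = 500 mm on each side.

L = 500 mm on each side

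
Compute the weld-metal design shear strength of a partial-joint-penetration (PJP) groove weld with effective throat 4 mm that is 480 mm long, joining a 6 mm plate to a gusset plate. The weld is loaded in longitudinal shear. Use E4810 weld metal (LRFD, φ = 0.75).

E48XX → F_EXX = 480 MPa.
Effective throat (given) t_e = 4 mm.
A_we = 4 × 480 = 1920 mm².
F_nw = 0.6 F_EXX = 288 MPa.
φR_n = 0.75 × 288 × 1920 × 10⁻³ = 414.7 kN.

φR_n ≈ 415 kN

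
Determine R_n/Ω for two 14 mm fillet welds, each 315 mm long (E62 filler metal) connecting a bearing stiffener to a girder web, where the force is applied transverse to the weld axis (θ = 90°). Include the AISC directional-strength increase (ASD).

R_n/Ω ≈ 1740 kN

E62XX → F_EXX = 620 MPa.
t_e = 0.707 × 14 = 9.898 mm; A_we = 9.898 × 630 = 6236 mm².
Directional factor: 1.0 + 0.5 sin^1.5(90°) = 1.5.
F_nw = 0.6 × 620 × 1.5 = 558 MPa.
R_n/Ω = (558 × 6236) / 2.0 × 10⁻³ = 1740 kN.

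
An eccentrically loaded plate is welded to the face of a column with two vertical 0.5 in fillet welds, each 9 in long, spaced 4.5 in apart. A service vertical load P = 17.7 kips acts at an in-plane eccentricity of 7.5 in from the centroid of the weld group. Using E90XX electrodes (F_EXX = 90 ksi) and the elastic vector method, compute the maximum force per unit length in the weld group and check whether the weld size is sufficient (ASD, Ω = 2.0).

f_max ≈ 3.69 kip/in; adequate

Total weld length L_w = 18 in. Treat welds as unit-width lines.
Polar moment about centroid: J = 2[d³/12 + d(b/2)²] = 2[9³/12 + 9×2.25²] = 212.6 in³.
Direct shear f_v = P/L_w = 17.7 / 18 = 0.9833 kip/in (vertical).
Torsion M = P·e = 17.7 × 7.5 = 132.75 kip·in.
Critical point at (x, y) = (2.25, 4.5) from centroid. f_tx = M·y/J = 2.81 kip/in; f_ty = M·x/J = 1.405 kip/in.
Resultant f_max = √[f_tx² + (f_v + f_ty)²] = √[2.81² + (0.9833 + 1.405)²] = 3.687 kip/in.
Capacity per unit length: r_n/Ω = (1/2.0) × 0.6 × 90 × (0.707 × 0.5) = 9.544 kip/in.
3.687 ≤ 9.544 → adequate.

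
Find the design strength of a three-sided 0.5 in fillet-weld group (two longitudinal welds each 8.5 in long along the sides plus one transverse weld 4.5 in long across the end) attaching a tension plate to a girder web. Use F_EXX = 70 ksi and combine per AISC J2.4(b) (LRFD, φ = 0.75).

φR_n ≈ 239 kip

t_e = 0.707 × 0.5 = 0.3535 in.
R_nwl = 0.6 × 70 × 0.3535 × 17 = 252.4 kip (longitudinal, 2 welds).
R_nwt = 0.6 × 70 × 0.3535 × 4.5 = 66.81 kip (transverse, base value).
(i) R_nwl + R_nwt = 319.2 kip; (ii) 0.85 R_nwl + 1.5 R_nwt = 314.8 kip.
R_n = max = 319.2 kip [governs: (i)]; φR_n = 239.4 kip.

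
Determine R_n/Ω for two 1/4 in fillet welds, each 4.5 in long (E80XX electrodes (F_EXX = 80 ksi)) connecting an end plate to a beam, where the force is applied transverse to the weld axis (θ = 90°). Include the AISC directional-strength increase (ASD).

R_n/Ω ≈ 57.3 kips

t_e = 0.707 × 0.25 = 0.1767 in; A_we = 0.1767 × 9 = 1.591 in².
Directional factor: 1.0 + 0.5 sin^1.5(90°) = 1.5.
F_nw = 0.6 × 80 × 1.5 = 72 ksi.
R_n/Ω = (72 × 1.591) / 2.0 = 57.27 kips.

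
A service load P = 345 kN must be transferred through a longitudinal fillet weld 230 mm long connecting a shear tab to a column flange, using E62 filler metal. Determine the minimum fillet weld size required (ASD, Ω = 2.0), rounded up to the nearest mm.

E62XX → F_EXX = 620 MPa.
Total weld length L = 230 mm.
Required throat t_e = P × Ω / (0.6 F_EXX × L) = 345 × 2.0 / (0.6 × 620 × 230 × 10⁻³) = 8.065 mm.
Required leg w = t_e / 0.707 = 11.41 mm → use 12 mm.

w = 12 mm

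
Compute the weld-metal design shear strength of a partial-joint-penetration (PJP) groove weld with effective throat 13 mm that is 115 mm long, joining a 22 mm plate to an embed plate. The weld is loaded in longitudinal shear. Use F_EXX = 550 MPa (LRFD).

φR_n ≈ 370 kN

Effective throat (given) t_e = 13 mm.
A_we = 13 × 115 = 1495 mm².
F_nw = 0.6 F_EXX = 330 MPa.
φR_n = 0.75 × 330 × 1495 × 10⁻³ = 370 kN.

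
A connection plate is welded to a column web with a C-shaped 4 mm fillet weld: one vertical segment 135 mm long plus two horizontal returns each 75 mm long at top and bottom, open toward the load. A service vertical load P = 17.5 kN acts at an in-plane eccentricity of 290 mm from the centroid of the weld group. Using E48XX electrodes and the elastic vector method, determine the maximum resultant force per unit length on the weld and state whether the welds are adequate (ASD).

E48XX → F_EXX = 480 MPa.
Total weld length L_w = 285 mm. Treat welds as unit-width lines.
Centroid: x̄ = 2×75×37.5 / 285 = 19.74 mm from the vertical weld.
Polar moment about centroid: J = I_x + I_y = [135³/12 + 2×75×67.5²] + [135×19.74² + 2(75³/12 + 75×17.76²)] = 1059000 mm³.
Direct shear f_v = P/L_w = 17.5×10³ / 285 = 61.4 N/mm (vertical).
Torsion M = P·e = 17.5×10³ × 290 = 5075000 N·mm.
Critical point at (x, y) = (55.26, 67.5) from centroid. f_tx = M·y/J = 323.6 N/mm; f_ty = M·x/J = 264.9 N/mm.
Resultant f_max = √[f_tx² + (f_v + f_ty)²] = √[323.6² + (61.4 + 264.9)²] = 459.5 N/mm.
Capacity per unit length: r_n/Ω = (1/2.0) × 0.6 × 480 × (0.707 × 4) = 407.2 N/mm.
459.5 > 407.2 → NOT adequate.

f_max ≈ 460 N/mm; NOT adequate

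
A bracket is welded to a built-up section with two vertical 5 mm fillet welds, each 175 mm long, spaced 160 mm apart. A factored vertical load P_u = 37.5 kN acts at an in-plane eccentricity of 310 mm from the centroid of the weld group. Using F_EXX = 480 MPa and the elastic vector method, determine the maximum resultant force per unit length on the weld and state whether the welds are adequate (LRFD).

Total weld length L_w = 350 mm. Treat welds as unit-width lines.
Polar moment about centroid: J = 2[d³/12 + d(b/2)²] = 2[175³/12 + 175×80²] = 3133000 mm³.
Direct shear f_v = P/L_w = 37.5×10³ / 350 = 107.1 N/mm (vertical).
Torsion M = P·e = 37.5×10³ × 310 = 11625000 N·mm.
Critical point at (x, y) = (80, 87.5) from centroid. f_tx = M·y/J = 324.6 N/mm; f_ty = M·x/J = 296.8 N/mm.
Resultant f_max = √[f_tx² + (f_v + f_ty)²] = √[324.6² + (107.1 + 296.8)²] = 518.2 N/mm.
Capacity per unit length: φr_n = 0.75 × 0.6 × 480 × (0.707 × 5) = 763.6 N/mm.
518.2 ≤ 763.6 → adequate.

f_max ≈ 518 N/mm; adequate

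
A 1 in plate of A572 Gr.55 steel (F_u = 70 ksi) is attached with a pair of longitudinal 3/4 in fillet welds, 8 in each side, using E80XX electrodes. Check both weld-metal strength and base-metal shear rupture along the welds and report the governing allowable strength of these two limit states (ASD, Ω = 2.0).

E80XX → F_EXX = 80 ksi.
t_e = 0.707 × 0.75 = 0.5302 in; L = 16 in.
Weld metal: R_n/Ω = (1/2.0) × 0.6 × 80 × 0.5302 × 16 = 203.6 kip.
Base metal (shear rupture): R_n/Ω = (1/2.0) × 0.6 × 70 × 1 × 16 = 336 kip.
Governing: weld metal.

R_n/Ω ≈ 204 kip (weld metal governs)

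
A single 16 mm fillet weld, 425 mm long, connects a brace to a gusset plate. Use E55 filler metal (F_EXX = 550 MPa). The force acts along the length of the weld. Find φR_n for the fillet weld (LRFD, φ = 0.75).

φR_n ≈ 1190 kN

Effective throat t_e = 0.707 × 16 = 11.31 mm.
Total length L = 425 mm; A_we = 11.31 × 425 = 4808 mm².
F_nw = 0.6 F_EXX = 0.6 × 550 = 330 MPa.
φR_n = 0.75 × 330 × 4808 × 10⁻³ = 1190 kN.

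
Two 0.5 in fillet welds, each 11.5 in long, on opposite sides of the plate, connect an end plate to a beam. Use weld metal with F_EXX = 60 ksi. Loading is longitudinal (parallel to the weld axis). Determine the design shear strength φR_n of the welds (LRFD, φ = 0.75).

φR_n ≈ 220 kip

Effective throat t_e = 0.707 × 0.5 = 0.3535 in.
Total length L = 23 in; A_we = 0.3535 × 23 = 8.13 in².
F_nw = 0.6 F_EXX = 0.6 × 60 = 36 ksi.
φR_n = 0.75 × 36 × 8.13 = 219.5 kip.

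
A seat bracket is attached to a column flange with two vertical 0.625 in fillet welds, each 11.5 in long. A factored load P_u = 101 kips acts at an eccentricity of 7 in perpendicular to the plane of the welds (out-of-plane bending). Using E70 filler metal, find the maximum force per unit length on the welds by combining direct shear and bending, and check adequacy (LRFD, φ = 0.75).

f_max ≈ 16.6 kip/in; NOT adequate

E70XX → F_EXX = 70 ksi.
L_w = 2 × 11.5 = 23 in; section modulus (unit throat) S = 2 × L²/6 = 44.08 in².
Direct shear f_v = P/L_w = 101/23 = 4.391 kip/in.
Moment M = P × e = 101 × 7 = 707 kip·in; bending f_b = M/S = 16.04 kip/in.
f_max = √(f_v² + f_b²) = √(4.391² + 16.04²) = 16.63 kip/in.
φr_n = 0.75 × 0.6 × 70 × (0.707 × 0.625) = 13.92 kip/in → NOT adequate.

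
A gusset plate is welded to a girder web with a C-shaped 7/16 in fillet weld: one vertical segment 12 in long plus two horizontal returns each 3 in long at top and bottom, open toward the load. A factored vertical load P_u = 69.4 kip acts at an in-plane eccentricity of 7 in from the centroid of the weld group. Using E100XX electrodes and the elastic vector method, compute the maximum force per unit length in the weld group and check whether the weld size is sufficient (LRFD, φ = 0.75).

f_max ≈ 10.6 kip/in; adequate

E100XX → F_EXX = 100 ksi.
Total weld length L_w = 18 in. Treat welds as unit-width lines.
Centroid: x̄ = 2×3×1.5 / 18 = 0.5 in from the vertical weld.
Polar moment about centroid: J = I_x + I_y = [12³/12 + 2×3×6²] + [12×0.5² + 2(3³/12 + 3×1²)] = 373.5 in³.
Direct shear f_v = P/L_w = 69.4 / 18 = 3.856 kip/in (vertical).
Torsion M = P·e = 69.4 × 7 = 485.8 kip·in.
Critical point at (x, y) = (2.5, 6) from centroid. f_tx = M·y/J = 7.804 kip/in; f_ty = M·x/J = 3.252 kip/in.
Resultant f_max = √[f_tx² + (f_v + f_ty)²] = √[7.804² + (3.856 + 3.252)²] = 10.56 kip/in.
Capacity per unit length: φr_n = 0.75 × 0.6 × 100 × (0.707 × 0.4375) = 13.92 kip/in.
10.56 ≤ 13.92 → adequate.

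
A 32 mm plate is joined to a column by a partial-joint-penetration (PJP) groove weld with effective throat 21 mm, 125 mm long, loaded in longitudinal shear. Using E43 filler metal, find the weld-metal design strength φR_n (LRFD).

φR_n ≈ 508 kN

E43XX → F_EXX = 430 MPa.
Effective throat (given) t_e = 21 mm.
A_we = 21 × 125 = 2625 mm².
F_nw = 0.6 F_EXX = 258 MPa.
φR_n = 0.75 × 258 × 2625 × 10⁻³ = 507.9 kN.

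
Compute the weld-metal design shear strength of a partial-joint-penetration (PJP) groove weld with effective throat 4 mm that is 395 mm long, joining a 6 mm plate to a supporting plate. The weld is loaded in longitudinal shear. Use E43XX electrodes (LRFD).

φR_n ≈ 306 kN

E43XX → F_EXX = 430 MPa.
Effective throat (given) t_e = 4 mm.
A_we = 4 × 395 = 1580 mm².
F_nw = 0.6 F_EXX = 258 MPa.
φR_n = 0.75 × 258 × 1580 × 10⁻³ = 305.7 kN.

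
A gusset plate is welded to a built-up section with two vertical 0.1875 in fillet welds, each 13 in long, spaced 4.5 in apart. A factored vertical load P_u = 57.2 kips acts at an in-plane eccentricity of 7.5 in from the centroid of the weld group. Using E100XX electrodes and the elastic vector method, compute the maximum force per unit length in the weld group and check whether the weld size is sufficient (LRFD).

f_max ≈ 6.97 kip/in; NOT adequate

E100XX → F_EXX = 100 ksi.
Total weld length L_w = 26 in. Treat welds as unit-width lines.
Polar moment about centroid: J = 2[d³/12 + d(b/2)²] = 2[13³/12 + 13×2.25²] = 497.8 in³.
Direct shear f_v = P/L_w = 57.2 / 26 = 2.2 kip/in (vertical).
Torsion M = P·e = 57.2 × 7.5 = 429 kip·in.
Critical point at (x, y) = (2.25, 6.5) from centroid. f_tx = M·y/J = 5.602 kip/in; f_ty = M·x/J = 1.939 kip/in.
Resultant f_max = √[f_tx² + (f_v + f_ty)²] = √[5.602² + (2.2 + 1.939)²] = 6.965 kip/in.
Capacity per unit length: φr_n = 0.75 × 0.6 × 100 × (0.707 × 0.1875) = 5.965 kip/in.
6.965 > 5.965 → NOT adequate.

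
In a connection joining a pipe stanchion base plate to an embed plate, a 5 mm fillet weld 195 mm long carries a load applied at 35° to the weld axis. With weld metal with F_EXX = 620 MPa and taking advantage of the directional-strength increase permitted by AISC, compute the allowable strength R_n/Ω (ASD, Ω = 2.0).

t_e = 0.707 × 5 = 3.535 mm; A_we = 3.535 × 195 = 689.3 mm².
Directional factor: 1.0 + 0.5 sin^1.5(35°) = 1.217.
F_nw = 0.6 × 620 × 1.217 = 452.8 MPa.
R_n/Ω = (452.8 × 689.3) / 2.0 × 10⁻³ = 156.1 kN.

R_n/Ω ≈ 156 kN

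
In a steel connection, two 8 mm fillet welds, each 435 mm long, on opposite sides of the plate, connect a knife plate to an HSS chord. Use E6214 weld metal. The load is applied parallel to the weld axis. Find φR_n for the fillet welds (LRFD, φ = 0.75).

E62XX → F_EXX = 620 MPa.
Effective throat t_e = 0.707 × 8 = 5.656 mm.
Total length L = 870 mm; A_we = 5.656 × 870 = 4921 mm².
F_nw = 0.6 F_EXX = 0.6 × 620 = 372 MPa.
φR_n = 0.75 × 372 × 4921 × 10⁻³ = 1373 kN.

φR_n ≈ 1370 kN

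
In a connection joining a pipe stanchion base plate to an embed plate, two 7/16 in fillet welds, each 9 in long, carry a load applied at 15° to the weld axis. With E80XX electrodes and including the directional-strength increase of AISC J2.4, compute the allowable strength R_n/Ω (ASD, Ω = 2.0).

E80XX → F_EXX = 80 ksi.
t_e = 0.707 × 0.4375 = 0.3093 in; A_we = 0.3093 × 18 = 5.568 in².
Directional factor: 1.0 + 0.5 sin^1.5(15°) = 1.066.
F_nw = 0.6 × 80 × 1.066 = 51.16 ksi.
R_n/Ω = (51.16 × 5.568) / 2.0 = 142.4 kip.

R_n/Ω ≈ 142 kip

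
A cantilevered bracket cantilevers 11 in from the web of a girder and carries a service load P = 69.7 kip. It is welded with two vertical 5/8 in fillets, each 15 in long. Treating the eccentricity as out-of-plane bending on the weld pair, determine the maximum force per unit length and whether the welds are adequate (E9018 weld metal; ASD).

E90XX → F_EXX = 90 ksi.
L_w = 2 × 15 = 30 in; section modulus (unit throat) S = 2 × L²/6 = 75 in².
Direct shear f_v = P/L_w = 69.7/30 = 2.323 kip/in.
Moment M = P × e = 69.7 × 11 = 766.7 kip·in; bending f_b = M/S = 10.22 kip/in.
f_max = √(f_v² + f_b²) = √(2.323² + 10.22²) = 10.48 kip/in.
r_n/Ω = (1/2.0) × 0.6 × 90 × (0.707 × 0.625) = 11.93 kip/in → adequate.

f_max ≈ 10.5 kip/in; adequate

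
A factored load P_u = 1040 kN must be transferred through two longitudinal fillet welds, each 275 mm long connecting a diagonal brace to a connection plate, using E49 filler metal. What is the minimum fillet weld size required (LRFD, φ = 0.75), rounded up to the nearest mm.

E49XX → F_EXX = 490 MPa.
Total weld length L = 550 mm.
Required throat t_e = P_u / (φ × 0.6 F_EXX × L) = 1040 / (0.75 × 0.6 × 490 × 550 × 10⁻³) = 8.576 mm.
Required leg w = t_e / 0.707 = 12.13 mm → use 13 mm.

w = 13 mm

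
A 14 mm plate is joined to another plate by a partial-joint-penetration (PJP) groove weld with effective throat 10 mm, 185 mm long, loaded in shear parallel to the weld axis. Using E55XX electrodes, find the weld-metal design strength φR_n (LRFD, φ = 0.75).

φR_n ≈ 458 kN

E55XX → F_EXX = 550 MPa.
Effective throat (given) t_e = 10 mm.
A_we = 10 × 185 = 1850 mm².
F_nw = 0.6 F_EXX = 330 MPa.
φR_n = 0.75 × 330 × 1850 × 10⁻³ = 457.9 kN.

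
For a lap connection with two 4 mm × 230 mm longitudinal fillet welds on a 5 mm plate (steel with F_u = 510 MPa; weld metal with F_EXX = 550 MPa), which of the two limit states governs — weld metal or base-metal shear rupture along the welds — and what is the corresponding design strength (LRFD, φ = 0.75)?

t_e = 0.707 × 4 = 2.828 mm; L = 460 mm.
Weld metal: φR_n = 0.75 × 0.6 × 550 × 2.828 × 460 × 10⁻³ = 322 kN.
Base metal (shear rupture): φR_n = 0.75 × 0.6 × 510 × 5 × 460 × 10⁻³ = 527.9 kN.
Governing: weld metal.

φR_n ≈ 322 kN (weld metal governs)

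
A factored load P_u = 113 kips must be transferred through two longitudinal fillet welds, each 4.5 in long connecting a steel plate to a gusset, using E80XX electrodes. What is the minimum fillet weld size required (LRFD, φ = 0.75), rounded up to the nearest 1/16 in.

E80XX → F_EXX = 80 ksi.
Total weld length L = 9 in.
Required throat t_e = P_u / (φ × 0.6 F_EXX × L) = 113 / (0.75 × 0.6 × 80 × 9) = 0.3488 in.
Required leg w = t_e / 0.707 = 0.4933 in → use 1/2 in.

w = 1/2 in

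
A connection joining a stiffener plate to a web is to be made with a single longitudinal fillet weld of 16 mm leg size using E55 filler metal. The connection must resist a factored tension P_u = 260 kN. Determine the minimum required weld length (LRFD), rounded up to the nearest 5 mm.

E55XX → F_EXX = 550 MPa.
Throat t_e = 0.707 × 16 = 11.31 mm.
φr_n = 0.75 × 0.6 × 550 × 11.31 × 10⁻³ = 2.8 kN/mm.
L_req = P_u / φr_n = 260 / 2.8 = 92.87 mm total.
Round up → use L = 95 mm.

L = 95 mm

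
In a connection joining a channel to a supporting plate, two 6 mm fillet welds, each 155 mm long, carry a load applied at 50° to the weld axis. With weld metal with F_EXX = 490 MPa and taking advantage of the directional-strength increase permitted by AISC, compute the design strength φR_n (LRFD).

φR_n ≈ 387 kN

t_e = 0.707 × 6 = 4.242 mm; A_we = 4.242 × 310 = 1315 mm².
Directional factor: 1.0 + 0.5 sin^1.5(50°) = 1.335.
F_nw = 0.6 × 490 × 1.335 = 392.6 MPa.
φR_n = 0.75 × 392.6 × 1315 × 10⁻³ = 387.2 kN.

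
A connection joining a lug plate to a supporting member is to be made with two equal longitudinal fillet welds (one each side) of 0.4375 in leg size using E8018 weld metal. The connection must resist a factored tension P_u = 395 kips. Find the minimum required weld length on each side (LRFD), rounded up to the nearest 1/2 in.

L = 18 in on each side

E80XX → F_EXX = 80 ksi.
Throat t_e = 0.707 × 0.4375 = 0.3093 in.
φr_n = 0.75 × 0.6 × 80 × 0.3093 = 11.14 kips/in.
L_req = P_u / φr_n = 395 / 11.14 = 35.47 in total.
Per side: 35.47 / 2 = 17.74 in.
Round up → use L = 18 in on each side.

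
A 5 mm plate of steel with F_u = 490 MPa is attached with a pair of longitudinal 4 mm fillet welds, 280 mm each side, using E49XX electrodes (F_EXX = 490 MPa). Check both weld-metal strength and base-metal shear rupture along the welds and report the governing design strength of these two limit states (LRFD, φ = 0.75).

t_e = 0.707 × 4 = 2.828 mm; L = 560 mm.
Weld metal: φR_n = 0.75 × 0.6 × 490 × 2.828 × 560 × 10⁻³ = 349.2 kN.
Base metal (shear rupture): φR_n = 0.75 × 0.6 × 490 × 5 × 560 × 10⁻³ = 617.4 kN.
Governing: weld metal.

φR_n ≈ 349 kN (weld metal governs)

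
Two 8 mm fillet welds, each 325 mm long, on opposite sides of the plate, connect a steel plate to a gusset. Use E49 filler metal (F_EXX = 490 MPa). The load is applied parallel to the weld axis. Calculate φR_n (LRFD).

Effective throat t_e = 0.707 × 8 = 5.656 mm.
Total length L = 650 mm; A_we = 5.656 × 650 = 3676 mm².
F_nw = 0.6 F_EXX = 0.6 × 490 = 294 MPa.
φR_n = 0.75 × 294 × 3676 × 10⁻³ = 810.6 kN.

φR_n ≈ 811 kN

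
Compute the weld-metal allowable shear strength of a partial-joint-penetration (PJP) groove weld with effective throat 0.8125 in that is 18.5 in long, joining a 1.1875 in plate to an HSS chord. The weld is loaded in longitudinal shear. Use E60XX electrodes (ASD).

E60XX → F_EXX = 60 ksi.
Effective throat (given) t_e = 0.8125 in.
A_we = 0.8125 × 18.5 = 15.03 in².
F_nw = 0.6 F_EXX = 36 ksi.
R_n/Ω = (36 × 15.03) / 2.0 = 270.6 kips.

R_n/Ω ≈ 271 kips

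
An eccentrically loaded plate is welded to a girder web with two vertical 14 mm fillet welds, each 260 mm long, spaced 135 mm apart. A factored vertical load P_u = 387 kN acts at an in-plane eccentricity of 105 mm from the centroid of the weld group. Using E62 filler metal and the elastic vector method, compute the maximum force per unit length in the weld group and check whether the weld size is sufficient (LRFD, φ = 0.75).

E62XX → F_EXX = 620 MPa.
Total weld length L_w = 520 mm. Treat welds as unit-width lines.
Polar moment about centroid: J = 2[d³/12 + d(b/2)²] = 2[260³/12 + 260×67.5²] = 5299000 mm³.
Direct shear f_v = P/L_w = 387×10³ / 520 = 744.2 N/mm (vertical).
Torsion M = P·e = 387×10³ × 105 = 40635000 N·mm.
Critical point at (x, y) = (67.5, 130) from centroid. f_tx = M·y/J = 997 N/mm; f_ty = M·x/J = 517.7 N/mm.
Resultant f_max = √[f_tx² + (f_v + f_ty)²] = √[997² + (744.2 + 517.7)²] = 1608 N/mm.
Capacity per unit length: φr_n = 0.75 × 0.6 × 620 × (0.707 × 14) = 2762 N/mm.
1608 ≤ 2762 → adequate.

f_max ≈ 1610 N/mm; adequate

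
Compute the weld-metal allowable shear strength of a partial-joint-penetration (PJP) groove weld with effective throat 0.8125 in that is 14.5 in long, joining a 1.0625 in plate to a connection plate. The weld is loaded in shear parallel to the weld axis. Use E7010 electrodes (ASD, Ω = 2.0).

E70XX → F_EXX = 70 ksi.
Effective throat (given) t_e = 0.8125 in.
A_we = 0.8125 × 14.5 = 11.78 in².
F_nw = 0.6 F_EXX = 42 ksi.
R_n/Ω = (42 × 11.78) / 2.0 = 247.4 kip.

R_n/Ω ≈ 247 kip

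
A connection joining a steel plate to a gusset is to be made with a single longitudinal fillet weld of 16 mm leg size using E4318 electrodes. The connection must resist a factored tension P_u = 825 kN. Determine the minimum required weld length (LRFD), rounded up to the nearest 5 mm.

E43XX → F_EXX = 430 MPa.
Throat t_e = 0.707 × 16 = 11.31 mm.
φr_n = 0.75 × 0.6 × 430 × 11.31 × 10⁻³ = 2.189 kN/mm.
L_req = P_u / φr_n = 825 / 2.189 = 376.9 mm total.
Round up → use L = 380 mm.

L = 380 mm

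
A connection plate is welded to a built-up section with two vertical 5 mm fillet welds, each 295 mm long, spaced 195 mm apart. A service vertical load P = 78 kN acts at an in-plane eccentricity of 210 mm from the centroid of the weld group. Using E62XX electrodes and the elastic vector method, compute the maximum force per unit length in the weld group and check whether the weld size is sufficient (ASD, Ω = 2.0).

E62XX → F_EXX = 620 MPa.
Total weld length L_w = 590 mm. Treat welds as unit-width lines.
Polar moment about centroid: J = 2[d³/12 + d(b/2)²] = 2[295³/12 + 295×97.5²] = 9887000 mm³.
Direct shear f_v = P/L_w = 78×10³ / 590 = 132.2 N/mm (vertical).
Torsion M = P·e = 78×10³ × 210 = 16380000 N·mm.
Critical point at (x, y) = (97.5, 147.5) from centroid. f_tx = M·y/J = 244.4 N/mm; f_ty = M·x/J = 161.5 N/mm.
Resultant f_max = √[f_tx² + (f_v + f_ty)²] = √[244.4² + (132.2 + 161.5)²] = 382.1 N/mm.
Capacity per unit length: r_n/Ω = (1/2.0) × 0.6 × 620 × (0.707 × 5) = 657.5 N/mm.
382.1 ≤ 657.5 → adequate.

f_max ≈ 382 N/mm; adequate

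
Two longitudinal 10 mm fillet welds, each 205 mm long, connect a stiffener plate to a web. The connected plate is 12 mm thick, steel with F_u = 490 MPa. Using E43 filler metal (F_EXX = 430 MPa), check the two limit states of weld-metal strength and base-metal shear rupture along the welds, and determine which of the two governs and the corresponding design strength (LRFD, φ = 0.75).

φR_n ≈ 561 kN (weld metal governs)

t_e = 0.707 × 10 = 7.07 mm; L = 410 mm.
Weld metal: φR_n = 0.75 × 0.6 × 430 × 7.07 × 410 × 10⁻³ = 560.9 kN.
Base metal (shear rupture): φR_n = 0.75 × 0.6 × 490 × 12 × 410 × 10⁻³ = 1085 kN.
Governing: weld metal.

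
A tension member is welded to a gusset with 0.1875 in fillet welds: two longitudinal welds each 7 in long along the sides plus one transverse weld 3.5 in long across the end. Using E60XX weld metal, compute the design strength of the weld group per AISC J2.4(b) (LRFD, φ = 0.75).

φR_n ≈ 62.6 kip

E60XX → F_EXX = 60 ksi.
t_e = 0.707 × 0.1875 = 0.1326 in.
R_nwl = 0.6 × 60 × 0.1326 × 14 = 66.81 kip (longitudinal, 2 welds).
R_nwt = 0.6 × 60 × 0.1326 × 3.5 = 16.7 kip (transverse, base value).
(i) R_nwl + R_nwt = 83.51 kip; (ii) 0.85 R_nwl + 1.5 R_nwt = 81.84 kip.
R_n = max = 83.51 kip [governs: (i)]; φR_n = 62.64 kip.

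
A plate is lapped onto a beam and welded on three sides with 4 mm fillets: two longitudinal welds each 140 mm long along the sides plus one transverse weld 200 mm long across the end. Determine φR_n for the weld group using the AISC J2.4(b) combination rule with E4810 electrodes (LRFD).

E48XX → F_EXX = 480 MPa.
t_e = 0.707 × 4 = 2.828 mm.
R_nwl = 0.6 × 480 × 2.828 × 280 × 10⁻³ = 228 kN (longitudinal, 2 welds).
R_nwt = 0.6 × 480 × 2.828 × 200 × 10⁻³ = 162.9 kN (transverse, base value).
(i) R_nwl + R_nwt = 390.9 kN; (ii) 0.85 R_nwl + 1.5 R_nwt = 438.2 kN.
R_n = max = 438.2 kN [governs: (ii)]; φR_n = 328.6 kN.

φR_n ≈ 329 kN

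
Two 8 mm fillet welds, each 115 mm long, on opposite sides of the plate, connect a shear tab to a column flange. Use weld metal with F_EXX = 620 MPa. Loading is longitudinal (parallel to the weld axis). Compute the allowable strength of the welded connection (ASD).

R_n/Ω ≈ 242 kN

Effective throat t_e = 0.707 × 8 = 5.656 mm.
Total length L = 230 mm; A_we = 5.656 × 230 = 1301 mm².
F_nw = 0.6 F_EXX = 0.6 × 620 = 372 MPa.
R_n = 372 × 1301 × 10⁻³ = 483.9 kN; R_n/Ω = 483.9/2.0 = 242 kN.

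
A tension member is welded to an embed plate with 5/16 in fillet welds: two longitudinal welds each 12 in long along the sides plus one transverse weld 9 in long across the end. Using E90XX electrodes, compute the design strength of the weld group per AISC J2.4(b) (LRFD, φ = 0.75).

φR_n ≈ 303 kip

E90XX → F_EXX = 90 ksi.
t_e = 0.707 × 0.3125 = 0.2209 in.
R_nwl = 0.6 × 90 × 0.2209 × 24 = 286.3 kip (longitudinal, 2 welds).
R_nwt = 0.6 × 90 × 0.2209 × 9 = 107.4 kip (transverse, base value).
(i) R_nwl + R_nwt = 393.7 kip; (ii) 0.85 R_nwl + 1.5 R_nwt = 404.4 kip.
R_n = max = 404.4 kip [governs: (ii)]; φR_n = 303.3 kip.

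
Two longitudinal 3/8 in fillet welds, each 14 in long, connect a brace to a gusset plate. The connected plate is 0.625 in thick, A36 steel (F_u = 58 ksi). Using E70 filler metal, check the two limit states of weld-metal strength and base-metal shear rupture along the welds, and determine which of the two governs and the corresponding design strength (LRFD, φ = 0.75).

φR_n ≈ 234 kips (weld metal governs)

E70XX → F_EXX = 70 ksi.
t_e = 0.707 × 0.375 = 0.2651 in; L = 28 in.
Weld metal: φR_n = 0.75 × 0.6 × 70 × 0.2651 × 28 = 233.8 kips.
Base metal (shear rupture): φR_n = 0.75 × 0.6 × 58 × 0.625 × 28 = 456.8 kips.
Governing: weld metal.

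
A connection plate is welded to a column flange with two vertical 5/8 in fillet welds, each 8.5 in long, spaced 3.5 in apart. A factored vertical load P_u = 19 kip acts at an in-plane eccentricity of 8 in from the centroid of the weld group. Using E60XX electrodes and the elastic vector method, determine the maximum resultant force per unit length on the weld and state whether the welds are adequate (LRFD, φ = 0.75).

E60XX → F_EXX = 60 ksi.
Total weld length L_w = 17 in. Treat welds as unit-width lines.
Polar moment about centroid: J = 2[d³/12 + d(b/2)²] = 2[8.5³/12 + 8.5×1.75²] = 154.4 in³.
Direct shear f_v = P/L_w = 19 / 17 = 1.118 kip/in (vertical).
Torsion M = P·e = 19 × 8 = 152 kip·in.
Critical point at (x, y) = (1.75, 4.25) from centroid. f_tx = M·y/J = 4.183 kip/in; f_ty = M·x/J = 1.723 kip/in.
Resultant f_max = √[f_tx² + (f_v + f_ty)²] = √[4.183² + (1.118 + 1.723)²] = 5.057 kip/in.
Capacity per unit length: φr_n = 0.75 × 0.6 × 60 × (0.707 × 0.625) = 11.93 kip/in.
5.057 ≤ 11.93 → adequate.

f_max ≈ 5.06 kip/in; adequate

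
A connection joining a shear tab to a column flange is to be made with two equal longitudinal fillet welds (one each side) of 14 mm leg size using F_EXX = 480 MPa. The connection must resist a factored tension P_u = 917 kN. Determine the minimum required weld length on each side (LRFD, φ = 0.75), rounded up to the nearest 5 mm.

Throat t_e = 0.707 × 14 = 9.898 mm.
φr_n = 0.75 × 0.6 × 480 × 9.898 × 10⁻³ = 2.138 kN/mm.
L_req = P_u / φr_n = 917 / 2.138 = 428.9 mm total.
Per side: 428.9 / 2 = 214.5 mm.
Round up → use L = 215 mm on each side.

L = 215 mm on each side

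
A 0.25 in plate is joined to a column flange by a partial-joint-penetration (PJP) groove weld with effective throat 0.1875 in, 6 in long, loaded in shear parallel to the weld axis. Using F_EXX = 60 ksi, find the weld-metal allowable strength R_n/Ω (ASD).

R_n/Ω ≈ 20.2 kips

Effective throat (given) t_e = 0.1875 in.
A_we = 0.1875 × 6 = 1.125 in².
F_nw = 0.6 F_EXX = 36 ksi.
R_n/Ω = (36 × 1.125) / 2.0 = 20.25 kips.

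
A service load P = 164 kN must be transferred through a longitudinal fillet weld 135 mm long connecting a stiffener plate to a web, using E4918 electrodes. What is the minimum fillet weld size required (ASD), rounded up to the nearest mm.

w = 12 mm

E49XX → F_EXX = 490 MPa.
Total weld length L = 135 mm.
Required throat t_e = P × Ω / (0.6 F_EXX × L) = 164 × 2.0 / (0.6 × 490 × 135 × 10⁻³) = 8.264 mm.
Required leg w = t_e / 0.707 = 11.69 mm → use 12 mm.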